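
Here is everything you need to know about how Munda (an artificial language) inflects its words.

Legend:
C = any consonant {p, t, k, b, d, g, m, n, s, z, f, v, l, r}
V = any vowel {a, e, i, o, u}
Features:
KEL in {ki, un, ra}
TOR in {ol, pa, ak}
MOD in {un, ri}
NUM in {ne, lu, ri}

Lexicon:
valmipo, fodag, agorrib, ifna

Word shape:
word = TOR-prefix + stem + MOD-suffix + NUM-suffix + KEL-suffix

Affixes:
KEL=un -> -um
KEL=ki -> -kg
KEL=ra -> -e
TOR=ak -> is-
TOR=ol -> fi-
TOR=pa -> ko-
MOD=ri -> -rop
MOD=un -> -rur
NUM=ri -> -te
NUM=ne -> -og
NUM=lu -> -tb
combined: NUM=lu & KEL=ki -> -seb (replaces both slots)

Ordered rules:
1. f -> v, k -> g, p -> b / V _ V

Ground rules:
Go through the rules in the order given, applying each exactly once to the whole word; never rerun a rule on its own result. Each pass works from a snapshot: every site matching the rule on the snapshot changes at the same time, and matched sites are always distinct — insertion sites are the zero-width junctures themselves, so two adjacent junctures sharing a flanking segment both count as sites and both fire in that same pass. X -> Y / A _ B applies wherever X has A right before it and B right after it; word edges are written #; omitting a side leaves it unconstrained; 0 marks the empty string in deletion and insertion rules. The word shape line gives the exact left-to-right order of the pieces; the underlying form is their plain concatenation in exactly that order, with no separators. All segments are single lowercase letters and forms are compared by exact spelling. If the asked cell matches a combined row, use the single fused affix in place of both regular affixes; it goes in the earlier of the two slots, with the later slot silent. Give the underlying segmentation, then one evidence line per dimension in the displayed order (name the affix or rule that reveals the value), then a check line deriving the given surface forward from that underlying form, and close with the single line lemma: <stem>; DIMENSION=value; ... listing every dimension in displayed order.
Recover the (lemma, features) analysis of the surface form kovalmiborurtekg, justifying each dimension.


underlying: ko-valmipo-rur-te-kg
KEL=ki - signalled by the affix -kg
TOR=pa - signalled by the affix ko-
MOD=un - signalled by the affix -rur
NUM=ri - signalled by the affix -te
check: kovalmiporurtekg -> kovalmiborurtekg
lemma: valmipo; KEL=ki; TOR=pa; MOD=un; NUM=ri


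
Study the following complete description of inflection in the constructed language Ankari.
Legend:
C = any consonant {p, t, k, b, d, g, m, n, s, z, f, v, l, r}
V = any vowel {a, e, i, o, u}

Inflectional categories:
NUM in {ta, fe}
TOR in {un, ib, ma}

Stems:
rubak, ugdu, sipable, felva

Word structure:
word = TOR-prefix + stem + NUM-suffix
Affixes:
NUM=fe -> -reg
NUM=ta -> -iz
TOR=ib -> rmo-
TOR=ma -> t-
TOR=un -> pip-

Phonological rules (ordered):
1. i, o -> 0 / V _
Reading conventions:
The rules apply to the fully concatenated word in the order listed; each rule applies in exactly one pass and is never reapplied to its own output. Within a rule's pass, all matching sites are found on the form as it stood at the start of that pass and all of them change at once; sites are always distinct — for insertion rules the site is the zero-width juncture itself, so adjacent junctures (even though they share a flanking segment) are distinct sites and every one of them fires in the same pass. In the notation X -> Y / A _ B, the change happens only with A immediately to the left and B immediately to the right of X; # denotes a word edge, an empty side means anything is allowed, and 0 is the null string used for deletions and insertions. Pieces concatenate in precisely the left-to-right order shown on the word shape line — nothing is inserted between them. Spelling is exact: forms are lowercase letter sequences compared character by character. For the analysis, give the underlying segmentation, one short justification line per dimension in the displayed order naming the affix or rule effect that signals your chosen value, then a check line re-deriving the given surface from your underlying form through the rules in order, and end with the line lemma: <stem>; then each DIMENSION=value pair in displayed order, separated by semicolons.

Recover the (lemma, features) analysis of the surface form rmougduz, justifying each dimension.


underlying: rmo-ugdu-iz
NUM=ta - signalled by the affix -iz
TOR=ib - signalled by the affix rmo-
check: rmougduiz -> rmougduz
lemma: ugdu; NUM=ta; TOR=ib


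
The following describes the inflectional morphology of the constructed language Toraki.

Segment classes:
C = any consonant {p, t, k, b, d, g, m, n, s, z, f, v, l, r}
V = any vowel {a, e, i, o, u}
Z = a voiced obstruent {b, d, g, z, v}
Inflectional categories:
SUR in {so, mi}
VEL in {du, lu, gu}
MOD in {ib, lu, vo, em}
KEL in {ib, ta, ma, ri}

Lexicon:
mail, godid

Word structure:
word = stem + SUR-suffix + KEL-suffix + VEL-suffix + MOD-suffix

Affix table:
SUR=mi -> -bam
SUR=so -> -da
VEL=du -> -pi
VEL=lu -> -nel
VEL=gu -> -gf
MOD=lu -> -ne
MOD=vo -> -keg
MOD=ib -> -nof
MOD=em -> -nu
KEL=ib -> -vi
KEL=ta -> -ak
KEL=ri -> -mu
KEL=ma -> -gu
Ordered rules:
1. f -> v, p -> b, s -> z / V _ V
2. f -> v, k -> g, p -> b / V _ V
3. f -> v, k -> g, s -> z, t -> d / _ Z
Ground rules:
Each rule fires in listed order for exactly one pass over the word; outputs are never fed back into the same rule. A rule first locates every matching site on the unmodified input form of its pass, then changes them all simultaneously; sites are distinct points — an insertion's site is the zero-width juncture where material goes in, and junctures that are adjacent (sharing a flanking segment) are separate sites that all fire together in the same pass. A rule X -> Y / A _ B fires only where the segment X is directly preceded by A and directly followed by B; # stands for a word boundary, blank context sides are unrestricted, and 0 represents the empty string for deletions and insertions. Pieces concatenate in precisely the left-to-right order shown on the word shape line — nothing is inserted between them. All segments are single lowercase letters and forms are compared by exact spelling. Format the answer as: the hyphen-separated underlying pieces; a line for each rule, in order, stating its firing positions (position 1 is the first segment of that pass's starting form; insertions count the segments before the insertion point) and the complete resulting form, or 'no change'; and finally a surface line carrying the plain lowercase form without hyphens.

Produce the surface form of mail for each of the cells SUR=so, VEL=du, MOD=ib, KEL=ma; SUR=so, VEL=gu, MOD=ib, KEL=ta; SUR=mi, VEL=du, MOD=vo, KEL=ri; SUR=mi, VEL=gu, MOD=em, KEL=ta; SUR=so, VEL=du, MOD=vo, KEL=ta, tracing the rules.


cell SUR=so, VEL=du, MOD=ib, KEL=ma:
underlying: mail-da-gu-pi-nof
1. f -> v, p -> b, s -> z / V _ V: fires at position(s) 9: maildagubinof
2. f -> v, k -> g, p -> b / V _ V: no change
3. f -> v, k -> g, s -> z, t -> d / _ Z: no change
surface: maildagubinof

cell SUR=so, VEL=gu, MOD=ib, KEL=ta:
underlying: mail-da-ak-gf-nof
1. f -> v, p -> b, s -> z / V _ V: no change
2. f -> v, k -> g, p -> b / V _ V: no change
3. f -> v, k -> g, s -> z, t -> d / _ Z: fires at position(s) 8: maildaaggfnof
surface: maildaaggfnof

cell SUR=mi, VEL=du, MOD=vo, KEL=ri:
underlying: mail-bam-mu-pi-keg
1. f -> v, p -> b, s -> z / V _ V: fires at position(s) 10: mailbammubikeg
2. f -> v, k -> g, p -> b / V _ V: fires at position(s) 12: mailbammubigeg
3. f -> v, k -> g, s -> z, t -> d / _ Z: no change
surface: mailbammubigeg

cell SUR=mi, VEL=gu, MOD=em, KEL=ta:
underlying: mail-bam-ak-gf-nu
1. f -> v, p -> b, s -> z / V _ V: no change
2. f -> v, k -> g, p -> b / V _ V: no change
3. f -> v, k -> g, s -> z, t -> d / _ Z: fires at position(s) 9: mailbamaggfnu
surface: mailbamaggfnu

cell SUR=so, VEL=du, MOD=vo, KEL=ta:
underlying: mail-da-ak-pi-keg
1. f -> v, p -> b, s -> z / V _ V: no change
2. f -> v, k -> g, p -> b / V _ V: fires at position(s) 11: maildaakpigeg
3. f -> v, k -> g, s -> z, t -> d / _ Z: no change
surface: maildaakpigeg


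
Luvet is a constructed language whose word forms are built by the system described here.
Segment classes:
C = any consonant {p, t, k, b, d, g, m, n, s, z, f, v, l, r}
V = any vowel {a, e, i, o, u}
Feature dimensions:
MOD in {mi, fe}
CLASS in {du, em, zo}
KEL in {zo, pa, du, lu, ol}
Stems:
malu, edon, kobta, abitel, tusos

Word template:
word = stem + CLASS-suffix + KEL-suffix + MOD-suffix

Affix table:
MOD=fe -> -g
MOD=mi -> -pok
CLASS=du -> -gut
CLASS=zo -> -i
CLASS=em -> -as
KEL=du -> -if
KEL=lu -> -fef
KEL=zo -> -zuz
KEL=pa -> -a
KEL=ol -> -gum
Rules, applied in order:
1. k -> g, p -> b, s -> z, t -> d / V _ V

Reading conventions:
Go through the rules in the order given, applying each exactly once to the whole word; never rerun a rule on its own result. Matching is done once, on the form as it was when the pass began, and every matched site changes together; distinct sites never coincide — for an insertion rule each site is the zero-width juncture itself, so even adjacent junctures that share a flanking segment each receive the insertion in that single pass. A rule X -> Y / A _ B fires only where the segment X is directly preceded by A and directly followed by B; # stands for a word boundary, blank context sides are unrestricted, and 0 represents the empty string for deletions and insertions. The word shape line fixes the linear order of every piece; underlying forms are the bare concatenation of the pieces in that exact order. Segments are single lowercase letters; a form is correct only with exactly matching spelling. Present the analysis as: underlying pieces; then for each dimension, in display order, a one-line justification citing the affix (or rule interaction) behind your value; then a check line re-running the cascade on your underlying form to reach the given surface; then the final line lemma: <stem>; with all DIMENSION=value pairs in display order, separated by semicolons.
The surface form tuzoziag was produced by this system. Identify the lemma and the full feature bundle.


underlying: tusos-i-a-g
MOD=fe - signalled by the affix -g
CLASS=zo - signalled by the affix -i
KEL=pa - signalled by the affix -a
check: tusosiag -> tuzoziag
lemma: tusos; MOD=fe; CLASS=zo; KEL=pa


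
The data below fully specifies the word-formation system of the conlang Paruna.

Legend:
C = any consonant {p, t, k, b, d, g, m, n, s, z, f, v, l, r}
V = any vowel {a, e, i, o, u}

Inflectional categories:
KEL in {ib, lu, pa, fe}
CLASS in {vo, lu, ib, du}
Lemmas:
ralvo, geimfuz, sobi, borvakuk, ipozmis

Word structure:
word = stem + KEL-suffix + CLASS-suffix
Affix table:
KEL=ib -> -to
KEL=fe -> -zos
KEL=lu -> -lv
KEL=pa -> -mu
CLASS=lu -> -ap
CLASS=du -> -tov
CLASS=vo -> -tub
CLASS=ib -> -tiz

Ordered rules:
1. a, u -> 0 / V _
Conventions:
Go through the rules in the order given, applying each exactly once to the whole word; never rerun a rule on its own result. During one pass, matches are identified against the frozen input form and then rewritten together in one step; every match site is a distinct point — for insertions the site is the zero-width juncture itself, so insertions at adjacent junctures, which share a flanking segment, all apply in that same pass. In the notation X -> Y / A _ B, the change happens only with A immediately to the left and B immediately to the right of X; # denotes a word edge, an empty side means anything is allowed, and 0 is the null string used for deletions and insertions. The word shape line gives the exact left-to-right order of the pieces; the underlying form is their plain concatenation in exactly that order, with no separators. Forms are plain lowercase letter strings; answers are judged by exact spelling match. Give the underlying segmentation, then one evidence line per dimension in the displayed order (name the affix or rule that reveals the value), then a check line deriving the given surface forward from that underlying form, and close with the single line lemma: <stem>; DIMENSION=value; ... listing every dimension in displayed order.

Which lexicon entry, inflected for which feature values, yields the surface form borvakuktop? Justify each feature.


underlying: borvakuk-to-ap
KEL=ib - signalled by the affix -to
CLASS=lu - signalled by the affix -ap
check: borvakuktoap -> borvakuktop
lemma: borvakuk; KEL=ib; CLASS=lu


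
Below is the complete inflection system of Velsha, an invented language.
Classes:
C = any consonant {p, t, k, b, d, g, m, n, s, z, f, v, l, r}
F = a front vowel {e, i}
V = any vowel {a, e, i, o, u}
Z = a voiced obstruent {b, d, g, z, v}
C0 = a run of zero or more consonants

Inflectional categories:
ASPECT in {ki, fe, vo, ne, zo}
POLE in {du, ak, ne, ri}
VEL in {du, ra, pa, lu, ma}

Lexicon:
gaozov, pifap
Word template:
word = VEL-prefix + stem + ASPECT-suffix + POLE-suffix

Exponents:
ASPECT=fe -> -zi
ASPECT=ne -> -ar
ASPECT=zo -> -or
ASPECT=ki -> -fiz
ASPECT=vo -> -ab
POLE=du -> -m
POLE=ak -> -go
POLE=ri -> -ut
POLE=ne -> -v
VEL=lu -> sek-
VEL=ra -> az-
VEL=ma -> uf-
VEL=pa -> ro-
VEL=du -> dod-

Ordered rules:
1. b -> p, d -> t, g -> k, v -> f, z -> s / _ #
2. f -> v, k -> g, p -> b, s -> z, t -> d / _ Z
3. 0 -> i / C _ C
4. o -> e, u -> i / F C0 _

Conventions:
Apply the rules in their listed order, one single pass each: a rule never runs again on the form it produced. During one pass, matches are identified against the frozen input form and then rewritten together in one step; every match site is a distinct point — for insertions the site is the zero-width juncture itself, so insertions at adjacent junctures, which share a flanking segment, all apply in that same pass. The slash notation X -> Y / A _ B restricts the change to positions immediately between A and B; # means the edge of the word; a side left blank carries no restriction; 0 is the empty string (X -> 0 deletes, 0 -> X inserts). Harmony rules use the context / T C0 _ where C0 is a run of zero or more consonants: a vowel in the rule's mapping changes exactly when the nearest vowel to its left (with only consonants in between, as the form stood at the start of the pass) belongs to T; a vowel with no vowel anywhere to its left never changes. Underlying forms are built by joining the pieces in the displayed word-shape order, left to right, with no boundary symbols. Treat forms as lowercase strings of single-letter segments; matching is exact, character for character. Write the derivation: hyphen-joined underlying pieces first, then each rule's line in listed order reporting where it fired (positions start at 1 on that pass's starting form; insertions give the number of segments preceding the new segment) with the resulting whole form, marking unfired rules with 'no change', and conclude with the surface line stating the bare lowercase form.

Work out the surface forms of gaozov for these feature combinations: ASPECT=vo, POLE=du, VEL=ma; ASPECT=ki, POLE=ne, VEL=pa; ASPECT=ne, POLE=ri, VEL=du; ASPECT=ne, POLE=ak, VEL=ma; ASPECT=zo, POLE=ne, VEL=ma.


cell ASPECT=vo, POLE=du, VEL=ma:
underlying: uf-gaozov-ab-m
1. b -> p, d -> t, g -> k, v -> f, z -> s / _ #: no change
2. f -> v, k -> g, p -> b, s -> z, t -> d / _ Z: fires at position(s) 2: uvgaozovabm
3. 0 -> i / C _ C: inserts after position(s) 2, 10: uvigaozovabim
4. o -> e, u -> i / F C0 _: no change
surface: uvigaozovabim

cell ASPECT=ki, POLE=ne, VEL=pa:
underlying: ro-gaozov-fiz-v
1. b -> p, d -> t, g -> k, v -> f, z -> s / _ #: fires at position(s) 12: rogaozovfizf
2. f -> v, k -> g, p -> b, s -> z, t -> d / _ Z: no change
3. 0 -> i / C _ C: inserts after position(s) 8, 11: rogaozovifizif
4. o -> e, u -> i / F C0 _: no change
surface: rogaozovifizif

cell ASPECT=ne, POLE=ri, VEL=du:
underlying: dod-gaozov-ar-ut
1. b -> p, d -> t, g -> k, v -> f, z -> s / _ #: no change
2. f -> v, k -> g, p -> b, s -> z, t -> d / _ Z: no change
3. 0 -> i / C _ C: inserts after position(s) 3: dodigaozovarut
4. o -> e, u -> i / F C0 _: no change
surface: dodigaozovarut

cell ASPECT=ne, POLE=ak, VEL=ma:
underlying: uf-gaozov-ar-go
1. b -> p, d -> t, g -> k, v -> f, z -> s / _ #: no change
2. f -> v, k -> g, p -> b, s -> z, t -> d / _ Z: fires at position(s) 2: uvgaozovargo
3. 0 -> i / C _ C: inserts after position(s) 2, 10: uvigaozovarigo
4. o -> e, u -> i / F C0 _: fires at position(s) 14: uvigaozovarige
surface: uvigaozovarige

cell ASPECT=zo, POLE=ne, VEL=ma:
underlying: uf-gaozov-or-v
1. b -> p, d -> t, g -> k, v -> f, z -> s / _ #: fires at position(s) 11: ufgaozovorf
2. f -> v, k -> g, p -> b, s -> z, t -> d / _ Z: fires at position(s) 2: uvgaozovorf
3. 0 -> i / C _ C: inserts after position(s) 2, 10: uvigaozovorif
4. o -> e, u -> i / F C0 _: no change
surface: uvigaozovorif


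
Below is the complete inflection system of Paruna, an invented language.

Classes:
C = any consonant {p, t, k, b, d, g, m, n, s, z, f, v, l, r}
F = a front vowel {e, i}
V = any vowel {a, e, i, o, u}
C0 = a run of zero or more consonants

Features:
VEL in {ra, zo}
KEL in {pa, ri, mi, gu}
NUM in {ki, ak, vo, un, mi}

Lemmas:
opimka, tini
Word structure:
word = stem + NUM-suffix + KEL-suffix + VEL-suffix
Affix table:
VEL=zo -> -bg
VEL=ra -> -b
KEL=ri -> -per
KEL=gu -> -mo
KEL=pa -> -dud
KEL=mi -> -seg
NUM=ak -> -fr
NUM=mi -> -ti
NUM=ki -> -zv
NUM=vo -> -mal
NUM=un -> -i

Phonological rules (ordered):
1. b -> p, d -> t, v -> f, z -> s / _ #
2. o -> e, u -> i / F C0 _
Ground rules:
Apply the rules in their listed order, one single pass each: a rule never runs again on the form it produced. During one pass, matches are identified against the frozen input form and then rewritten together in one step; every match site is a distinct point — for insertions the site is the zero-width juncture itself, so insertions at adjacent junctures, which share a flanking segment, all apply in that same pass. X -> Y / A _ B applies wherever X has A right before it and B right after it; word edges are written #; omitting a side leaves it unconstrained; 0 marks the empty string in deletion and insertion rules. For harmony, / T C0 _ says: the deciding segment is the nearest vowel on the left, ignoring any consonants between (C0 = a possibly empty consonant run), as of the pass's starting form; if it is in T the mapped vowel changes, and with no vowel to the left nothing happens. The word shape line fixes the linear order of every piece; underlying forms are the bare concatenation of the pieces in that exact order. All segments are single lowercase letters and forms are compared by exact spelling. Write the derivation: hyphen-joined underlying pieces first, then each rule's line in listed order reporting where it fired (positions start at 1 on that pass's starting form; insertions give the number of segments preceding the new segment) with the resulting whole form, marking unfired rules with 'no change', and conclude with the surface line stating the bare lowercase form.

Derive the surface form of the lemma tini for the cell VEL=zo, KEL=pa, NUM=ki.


underlying: tini-zv-dud-bg
1. b -> p, d -> t, v -> f, z -> s / _ #: no change
2. o -> e, u -> i / F C0 _: fires at position(s) 8: tinizvdidbg
surface: tinizvdidbg


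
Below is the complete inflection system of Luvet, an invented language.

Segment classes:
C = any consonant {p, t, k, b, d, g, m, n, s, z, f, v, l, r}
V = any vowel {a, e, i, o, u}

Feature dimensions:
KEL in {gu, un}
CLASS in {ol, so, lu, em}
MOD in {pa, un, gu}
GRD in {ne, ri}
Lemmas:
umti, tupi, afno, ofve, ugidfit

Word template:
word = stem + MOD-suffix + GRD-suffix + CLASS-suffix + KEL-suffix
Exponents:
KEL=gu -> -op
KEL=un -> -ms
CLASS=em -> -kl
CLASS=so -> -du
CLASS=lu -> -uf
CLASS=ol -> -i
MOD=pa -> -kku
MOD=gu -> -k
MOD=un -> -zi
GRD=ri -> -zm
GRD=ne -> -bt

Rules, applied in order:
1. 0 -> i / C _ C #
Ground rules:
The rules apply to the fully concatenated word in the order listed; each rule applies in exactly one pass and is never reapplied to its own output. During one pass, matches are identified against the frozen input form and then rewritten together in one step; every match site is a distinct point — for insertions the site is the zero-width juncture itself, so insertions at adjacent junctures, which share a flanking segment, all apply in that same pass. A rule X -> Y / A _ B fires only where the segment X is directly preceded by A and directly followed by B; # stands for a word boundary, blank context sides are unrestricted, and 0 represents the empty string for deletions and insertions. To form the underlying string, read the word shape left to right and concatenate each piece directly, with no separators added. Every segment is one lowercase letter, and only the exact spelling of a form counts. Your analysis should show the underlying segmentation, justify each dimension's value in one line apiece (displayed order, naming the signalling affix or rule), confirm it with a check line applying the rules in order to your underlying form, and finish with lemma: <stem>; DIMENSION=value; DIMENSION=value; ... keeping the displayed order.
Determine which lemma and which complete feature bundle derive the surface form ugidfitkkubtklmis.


underlying: ugidfit-kku-bt-kl-ms
KEL=un - signalled by the affix -ms
CLASS=em - signalled by the affix -kl
MOD=pa - signalled by the affix -kku
GRD=ne - signalled by the affix -bt
check: ugidfitkkubtklms -> ugidfitkkubtklmis
lemma: ugidfit; KEL=un; CLASS=em; MOD=pa; GRD=ne


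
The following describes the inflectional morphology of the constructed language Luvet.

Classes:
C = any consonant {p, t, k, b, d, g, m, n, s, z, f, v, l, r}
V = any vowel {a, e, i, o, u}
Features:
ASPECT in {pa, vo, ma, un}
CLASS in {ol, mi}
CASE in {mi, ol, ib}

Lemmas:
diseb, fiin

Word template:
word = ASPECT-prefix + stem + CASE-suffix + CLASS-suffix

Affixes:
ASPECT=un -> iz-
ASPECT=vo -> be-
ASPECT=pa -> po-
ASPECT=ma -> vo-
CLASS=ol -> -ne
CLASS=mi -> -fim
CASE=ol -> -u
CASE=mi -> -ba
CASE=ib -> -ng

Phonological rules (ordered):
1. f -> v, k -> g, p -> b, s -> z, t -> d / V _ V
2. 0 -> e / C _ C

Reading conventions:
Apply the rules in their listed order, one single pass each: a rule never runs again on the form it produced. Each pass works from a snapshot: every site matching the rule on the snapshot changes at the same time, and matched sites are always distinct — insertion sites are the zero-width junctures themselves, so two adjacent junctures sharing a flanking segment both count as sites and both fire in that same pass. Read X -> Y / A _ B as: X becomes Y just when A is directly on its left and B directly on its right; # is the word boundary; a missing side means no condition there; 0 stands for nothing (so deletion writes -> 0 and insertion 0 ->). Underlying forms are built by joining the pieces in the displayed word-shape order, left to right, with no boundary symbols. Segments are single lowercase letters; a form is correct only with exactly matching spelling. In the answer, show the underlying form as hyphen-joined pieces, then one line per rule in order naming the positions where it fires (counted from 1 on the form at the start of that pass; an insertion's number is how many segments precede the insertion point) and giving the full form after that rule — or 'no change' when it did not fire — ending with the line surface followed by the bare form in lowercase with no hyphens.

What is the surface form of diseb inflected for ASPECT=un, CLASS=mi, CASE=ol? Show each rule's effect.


underlying: iz-diseb-u-fim
1. f -> v, k -> g, p -> b, s -> z, t -> d / V _ V: fires at position(s) 5, 9: izdizebuvim
2. 0 -> e / C _ C: inserts after position(s) 2: izedizebuvim
surface: izedizebuvim


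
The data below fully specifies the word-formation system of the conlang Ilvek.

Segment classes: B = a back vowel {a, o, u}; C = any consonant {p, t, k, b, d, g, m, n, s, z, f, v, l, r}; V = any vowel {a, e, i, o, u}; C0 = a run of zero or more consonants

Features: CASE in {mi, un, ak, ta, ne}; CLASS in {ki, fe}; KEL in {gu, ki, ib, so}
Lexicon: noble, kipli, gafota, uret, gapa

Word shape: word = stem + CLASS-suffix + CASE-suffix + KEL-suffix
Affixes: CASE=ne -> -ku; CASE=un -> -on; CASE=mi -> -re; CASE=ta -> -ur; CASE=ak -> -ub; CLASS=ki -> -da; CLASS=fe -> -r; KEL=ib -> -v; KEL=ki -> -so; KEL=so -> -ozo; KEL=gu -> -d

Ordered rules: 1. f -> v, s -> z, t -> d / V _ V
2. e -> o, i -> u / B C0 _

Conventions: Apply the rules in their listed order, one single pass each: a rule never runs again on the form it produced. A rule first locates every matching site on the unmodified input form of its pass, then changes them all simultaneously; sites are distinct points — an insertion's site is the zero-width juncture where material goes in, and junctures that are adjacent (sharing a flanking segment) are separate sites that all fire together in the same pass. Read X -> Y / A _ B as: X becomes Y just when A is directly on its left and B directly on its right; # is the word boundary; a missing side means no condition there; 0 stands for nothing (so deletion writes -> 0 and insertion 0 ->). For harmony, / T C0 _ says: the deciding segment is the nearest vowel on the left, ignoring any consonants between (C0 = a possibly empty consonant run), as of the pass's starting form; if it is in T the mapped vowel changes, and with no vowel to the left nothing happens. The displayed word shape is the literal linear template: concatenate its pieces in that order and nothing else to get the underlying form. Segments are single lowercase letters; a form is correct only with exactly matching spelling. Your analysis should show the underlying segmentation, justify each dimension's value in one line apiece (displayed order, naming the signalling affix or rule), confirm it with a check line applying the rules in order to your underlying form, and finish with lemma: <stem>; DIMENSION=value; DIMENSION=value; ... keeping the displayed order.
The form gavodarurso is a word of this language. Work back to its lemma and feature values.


underlying: gafota-r-ur-so
CASE=ta - signalled by the affix -ur
CLASS=fe - signalled by the affix -r
KEL=ki - signalled by the affix -so
check: gafotarurso -> gavodarurso -> gavodarurso
lemma: gafota; CASE=ta; CLASS=fe; KEL=ki


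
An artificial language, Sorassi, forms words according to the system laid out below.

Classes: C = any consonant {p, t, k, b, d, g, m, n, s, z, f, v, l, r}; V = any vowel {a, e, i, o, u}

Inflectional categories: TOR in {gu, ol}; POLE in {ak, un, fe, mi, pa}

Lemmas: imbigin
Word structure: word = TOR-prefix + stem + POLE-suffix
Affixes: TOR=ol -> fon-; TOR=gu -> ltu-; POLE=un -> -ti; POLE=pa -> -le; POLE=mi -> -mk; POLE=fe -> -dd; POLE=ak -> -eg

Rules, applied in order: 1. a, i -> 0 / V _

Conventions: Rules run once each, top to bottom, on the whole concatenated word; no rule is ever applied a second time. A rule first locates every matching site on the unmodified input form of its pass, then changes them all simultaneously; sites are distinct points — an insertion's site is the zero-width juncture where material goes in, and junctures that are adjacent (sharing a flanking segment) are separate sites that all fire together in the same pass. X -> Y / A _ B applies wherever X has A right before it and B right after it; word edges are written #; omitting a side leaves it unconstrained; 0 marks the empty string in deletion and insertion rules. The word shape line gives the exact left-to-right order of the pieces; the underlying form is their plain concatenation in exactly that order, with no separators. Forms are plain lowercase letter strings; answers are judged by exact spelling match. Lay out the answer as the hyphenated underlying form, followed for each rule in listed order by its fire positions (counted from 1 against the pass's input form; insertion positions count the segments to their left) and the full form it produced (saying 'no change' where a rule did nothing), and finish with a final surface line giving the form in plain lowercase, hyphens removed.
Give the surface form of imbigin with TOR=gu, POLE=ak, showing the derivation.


underlying: ltu-imbigin-eg
1. a, i -> 0 / V _: fires at position(s) 4: ltumbigineg
surface: ltumbigineg


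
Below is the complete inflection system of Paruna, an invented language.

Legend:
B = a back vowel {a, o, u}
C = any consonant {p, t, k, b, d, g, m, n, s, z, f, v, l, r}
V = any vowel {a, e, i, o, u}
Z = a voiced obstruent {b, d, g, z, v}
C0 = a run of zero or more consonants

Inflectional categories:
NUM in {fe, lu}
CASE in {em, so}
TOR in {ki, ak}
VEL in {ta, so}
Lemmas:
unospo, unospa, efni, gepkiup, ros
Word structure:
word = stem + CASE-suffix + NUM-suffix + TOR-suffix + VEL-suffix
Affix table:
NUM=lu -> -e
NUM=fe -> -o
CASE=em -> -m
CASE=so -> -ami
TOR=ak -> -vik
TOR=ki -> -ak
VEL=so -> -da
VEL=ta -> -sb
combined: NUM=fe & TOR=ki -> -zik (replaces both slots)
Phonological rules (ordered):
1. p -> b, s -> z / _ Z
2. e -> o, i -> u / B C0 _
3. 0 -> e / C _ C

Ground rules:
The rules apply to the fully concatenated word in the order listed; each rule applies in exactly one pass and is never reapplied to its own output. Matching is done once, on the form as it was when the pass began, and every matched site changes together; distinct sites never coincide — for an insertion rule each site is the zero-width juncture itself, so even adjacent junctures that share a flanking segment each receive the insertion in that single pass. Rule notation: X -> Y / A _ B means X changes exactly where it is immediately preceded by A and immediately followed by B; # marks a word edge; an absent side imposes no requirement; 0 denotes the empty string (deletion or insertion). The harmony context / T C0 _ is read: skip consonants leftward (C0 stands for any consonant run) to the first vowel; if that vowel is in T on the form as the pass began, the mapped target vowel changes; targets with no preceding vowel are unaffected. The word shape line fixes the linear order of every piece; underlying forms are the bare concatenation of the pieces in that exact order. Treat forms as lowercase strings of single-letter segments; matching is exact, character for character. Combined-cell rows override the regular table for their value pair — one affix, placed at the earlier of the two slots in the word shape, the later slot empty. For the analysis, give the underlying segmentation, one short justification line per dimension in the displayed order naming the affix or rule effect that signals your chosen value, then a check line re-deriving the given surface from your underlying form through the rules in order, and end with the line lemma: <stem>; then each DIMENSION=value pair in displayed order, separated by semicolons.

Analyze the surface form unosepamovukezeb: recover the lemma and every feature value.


underlying: unospa-m-o-vik-sb
NUM=fe - signalled by the affix -o
CASE=em - signalled by the affix -m
TOR=ak - signalled by the affix -vik
VEL=ta - signalled by the affix -sb
check: unospamoviksb -> unospamovikzb -> unospamovukzb -> unosepamovukezeb
lemma: unospa; NUM=fe; CASE=em; TOR=ak; VEL=ta


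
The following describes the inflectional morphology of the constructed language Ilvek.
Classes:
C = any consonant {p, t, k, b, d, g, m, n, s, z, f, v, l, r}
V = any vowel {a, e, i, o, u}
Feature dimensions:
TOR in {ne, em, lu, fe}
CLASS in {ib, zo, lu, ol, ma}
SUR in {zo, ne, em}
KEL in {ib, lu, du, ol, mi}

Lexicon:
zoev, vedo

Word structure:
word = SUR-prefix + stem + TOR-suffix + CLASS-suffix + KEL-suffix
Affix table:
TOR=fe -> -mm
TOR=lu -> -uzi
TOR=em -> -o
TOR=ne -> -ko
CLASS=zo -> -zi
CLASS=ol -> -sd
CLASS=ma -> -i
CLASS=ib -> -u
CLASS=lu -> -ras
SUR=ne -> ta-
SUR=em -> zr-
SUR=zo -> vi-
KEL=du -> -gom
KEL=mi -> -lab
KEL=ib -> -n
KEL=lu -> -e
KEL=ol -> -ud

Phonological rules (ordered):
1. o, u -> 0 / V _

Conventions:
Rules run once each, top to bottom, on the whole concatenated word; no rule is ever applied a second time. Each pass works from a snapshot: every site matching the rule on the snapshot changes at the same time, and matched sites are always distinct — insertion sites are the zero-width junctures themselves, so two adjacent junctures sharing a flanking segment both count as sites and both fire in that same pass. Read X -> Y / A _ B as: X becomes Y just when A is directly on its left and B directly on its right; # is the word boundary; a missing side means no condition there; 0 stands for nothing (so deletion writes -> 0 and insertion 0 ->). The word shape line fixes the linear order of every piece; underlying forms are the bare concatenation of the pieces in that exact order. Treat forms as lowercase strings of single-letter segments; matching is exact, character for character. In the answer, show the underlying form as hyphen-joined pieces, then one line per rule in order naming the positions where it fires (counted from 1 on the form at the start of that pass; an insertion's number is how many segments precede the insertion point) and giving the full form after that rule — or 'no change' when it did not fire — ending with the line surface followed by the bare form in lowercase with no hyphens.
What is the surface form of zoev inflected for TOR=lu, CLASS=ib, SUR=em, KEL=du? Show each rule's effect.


underlying: zr-zoev-uzi-u-gom
1. o, u -> 0 / V _: fires at position(s) 10: zrzoevuzigom
surface: zrzoevuzigom


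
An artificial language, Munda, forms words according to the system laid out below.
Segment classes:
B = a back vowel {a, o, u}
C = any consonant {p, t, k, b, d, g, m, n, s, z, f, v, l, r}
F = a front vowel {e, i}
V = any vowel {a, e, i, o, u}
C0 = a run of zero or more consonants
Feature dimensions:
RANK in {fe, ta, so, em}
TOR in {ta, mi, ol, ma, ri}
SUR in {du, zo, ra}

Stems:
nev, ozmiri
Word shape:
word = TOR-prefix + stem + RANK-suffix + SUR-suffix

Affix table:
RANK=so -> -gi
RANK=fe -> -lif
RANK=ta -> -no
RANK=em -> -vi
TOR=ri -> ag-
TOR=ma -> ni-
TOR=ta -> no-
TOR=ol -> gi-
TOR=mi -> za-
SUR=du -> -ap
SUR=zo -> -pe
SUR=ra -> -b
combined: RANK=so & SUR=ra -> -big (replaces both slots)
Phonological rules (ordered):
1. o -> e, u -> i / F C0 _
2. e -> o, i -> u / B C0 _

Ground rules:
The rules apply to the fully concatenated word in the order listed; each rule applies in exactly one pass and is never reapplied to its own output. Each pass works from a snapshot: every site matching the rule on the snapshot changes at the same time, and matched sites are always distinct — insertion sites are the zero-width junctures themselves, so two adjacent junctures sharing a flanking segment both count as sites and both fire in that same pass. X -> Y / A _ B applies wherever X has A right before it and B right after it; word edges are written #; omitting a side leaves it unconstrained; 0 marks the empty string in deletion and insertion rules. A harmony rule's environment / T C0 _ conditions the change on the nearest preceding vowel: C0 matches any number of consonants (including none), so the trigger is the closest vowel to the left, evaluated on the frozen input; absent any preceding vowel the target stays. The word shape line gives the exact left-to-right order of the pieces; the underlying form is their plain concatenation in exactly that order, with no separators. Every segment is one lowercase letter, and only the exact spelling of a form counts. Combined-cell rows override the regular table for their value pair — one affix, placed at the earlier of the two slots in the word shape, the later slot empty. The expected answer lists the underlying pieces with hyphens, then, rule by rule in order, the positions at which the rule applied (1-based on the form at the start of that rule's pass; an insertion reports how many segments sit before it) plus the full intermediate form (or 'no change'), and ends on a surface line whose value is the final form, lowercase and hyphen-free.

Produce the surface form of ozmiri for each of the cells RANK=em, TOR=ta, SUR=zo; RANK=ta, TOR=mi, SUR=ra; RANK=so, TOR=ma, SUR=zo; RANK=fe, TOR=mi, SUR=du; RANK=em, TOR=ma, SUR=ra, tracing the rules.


cell RANK=em, TOR=ta, SUR=zo:
underlying: no-ozmiri-vi-pe
1. o -> e, u -> i / F C0 _: no change
2. e -> o, i -> u / B C0 _: fires at position(s) 6: noozmurivipe
surface: noozmurivipe

cell RANK=ta, TOR=mi, SUR=ra:
underlying: za-ozmiri-no-b
1. o -> e, u -> i / F C0 _: fires at position(s) 10: zaozmirineb
2. e -> o, i -> u / B C0 _: fires at position(s) 6: zaozmurineb
surface: zaozmurineb

cell RANK=so, TOR=ma, SUR=zo:
underlying: ni-ozmiri-gi-pe
1. o -> e, u -> i / F C0 _: fires at position(s) 3: niezmirigipe
2. e -> o, i -> u / B C0 _: no change
surface: niezmirigipe

cell RANK=fe, TOR=mi, SUR=du:
underlying: za-ozmiri-lif-ap
1. o -> e, u -> i / F C0 _: no change
2. e -> o, i -> u / B C0 _: fires at position(s) 6: zaozmurilifap
surface: zaozmurilifap

cell RANK=em, TOR=ma, SUR=ra:
underlying: ni-ozmiri-vi-b
1. o -> e, u -> i / F C0 _: fires at position(s) 3: niezmirivib
2. e -> o, i -> u / B C0 _: no change
surface: niezmirivib


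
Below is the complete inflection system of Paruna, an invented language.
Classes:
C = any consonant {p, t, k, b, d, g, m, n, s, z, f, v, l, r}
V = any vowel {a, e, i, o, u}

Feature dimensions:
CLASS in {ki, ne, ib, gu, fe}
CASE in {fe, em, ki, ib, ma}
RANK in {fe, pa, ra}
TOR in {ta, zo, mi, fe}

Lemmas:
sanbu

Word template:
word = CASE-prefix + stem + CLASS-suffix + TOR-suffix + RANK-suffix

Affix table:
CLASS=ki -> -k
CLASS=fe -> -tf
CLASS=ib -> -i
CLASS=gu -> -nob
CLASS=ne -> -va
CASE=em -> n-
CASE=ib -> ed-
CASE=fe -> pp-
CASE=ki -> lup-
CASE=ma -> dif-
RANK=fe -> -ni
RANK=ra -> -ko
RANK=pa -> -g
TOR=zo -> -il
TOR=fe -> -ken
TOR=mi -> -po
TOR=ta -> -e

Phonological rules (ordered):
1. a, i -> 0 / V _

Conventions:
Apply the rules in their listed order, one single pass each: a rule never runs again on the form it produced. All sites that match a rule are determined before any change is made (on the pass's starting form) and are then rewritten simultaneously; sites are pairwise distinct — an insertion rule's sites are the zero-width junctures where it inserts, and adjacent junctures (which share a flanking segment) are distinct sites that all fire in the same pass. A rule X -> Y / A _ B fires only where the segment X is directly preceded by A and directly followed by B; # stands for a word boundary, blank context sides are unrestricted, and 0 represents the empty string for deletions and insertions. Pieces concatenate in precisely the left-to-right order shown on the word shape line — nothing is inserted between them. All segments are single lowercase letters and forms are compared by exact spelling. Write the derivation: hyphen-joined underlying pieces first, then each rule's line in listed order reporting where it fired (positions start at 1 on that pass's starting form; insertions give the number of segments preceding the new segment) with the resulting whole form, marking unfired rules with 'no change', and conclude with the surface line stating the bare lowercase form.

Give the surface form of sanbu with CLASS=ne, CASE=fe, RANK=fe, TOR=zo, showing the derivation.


underlying: pp-sanbu-va-il-ni
1. a, i -> 0 / V _: fires at position(s) 10: ppsanbuvalni
surface: ppsanbuvalni


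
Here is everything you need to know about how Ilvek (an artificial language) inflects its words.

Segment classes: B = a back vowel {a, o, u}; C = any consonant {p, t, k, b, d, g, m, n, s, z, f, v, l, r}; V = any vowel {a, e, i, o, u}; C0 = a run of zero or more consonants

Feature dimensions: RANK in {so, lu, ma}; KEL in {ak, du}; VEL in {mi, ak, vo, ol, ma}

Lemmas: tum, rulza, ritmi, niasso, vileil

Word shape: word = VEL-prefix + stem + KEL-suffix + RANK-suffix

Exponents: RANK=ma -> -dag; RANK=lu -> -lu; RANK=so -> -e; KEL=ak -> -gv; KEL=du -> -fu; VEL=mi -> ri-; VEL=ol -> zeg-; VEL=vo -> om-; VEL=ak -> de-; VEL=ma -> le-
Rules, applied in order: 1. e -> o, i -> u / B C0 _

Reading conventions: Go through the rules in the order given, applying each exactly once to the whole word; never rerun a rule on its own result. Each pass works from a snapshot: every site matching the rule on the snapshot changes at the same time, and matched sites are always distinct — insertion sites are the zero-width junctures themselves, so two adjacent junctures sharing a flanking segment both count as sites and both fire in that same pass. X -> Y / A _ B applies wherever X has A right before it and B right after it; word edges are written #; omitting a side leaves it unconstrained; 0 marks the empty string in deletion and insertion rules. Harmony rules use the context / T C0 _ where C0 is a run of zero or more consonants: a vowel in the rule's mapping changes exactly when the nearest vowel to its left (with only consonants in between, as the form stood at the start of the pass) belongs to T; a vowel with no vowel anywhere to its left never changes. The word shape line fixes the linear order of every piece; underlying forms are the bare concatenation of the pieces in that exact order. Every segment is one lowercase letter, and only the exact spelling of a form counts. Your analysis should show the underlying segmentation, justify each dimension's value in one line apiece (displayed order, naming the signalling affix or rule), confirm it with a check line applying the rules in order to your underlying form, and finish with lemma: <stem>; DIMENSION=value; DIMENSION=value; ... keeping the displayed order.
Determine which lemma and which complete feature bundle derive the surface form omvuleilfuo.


underlying: om-vileil-fu-e
RANK=so - signalled by the affix -e
KEL=du - signalled by the affix -fu
VEL=vo - signalled by the affix om-
check: omvileilfue -> omvuleilfuo
lemma: vileil; RANK=so; KEL=du; VEL=vo
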